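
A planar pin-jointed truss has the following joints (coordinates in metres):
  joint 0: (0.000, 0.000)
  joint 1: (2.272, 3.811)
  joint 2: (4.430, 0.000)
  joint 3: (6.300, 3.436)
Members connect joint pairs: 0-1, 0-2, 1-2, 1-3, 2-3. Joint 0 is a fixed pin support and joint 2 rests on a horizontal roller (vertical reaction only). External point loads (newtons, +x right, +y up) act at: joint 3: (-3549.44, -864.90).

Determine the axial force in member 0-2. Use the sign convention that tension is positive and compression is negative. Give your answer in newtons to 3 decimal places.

N=4 nodes, M=5 members, R=3 reactions → 2N=8, M+R=8
member 0 (0-1): L=4.4369, (cx,cy)=(0.5121,0.8589)
member 1 (0-2): L=4.4300, (cx,cy)=(1.0000,0.0000)
member 2 (1-2): L=4.3796, (cx,cy)=(0.4927,-0.8702)
member 3 (1-3): L=4.0454, (cx,cy)=(0.9957,-0.0927)
member 4 (2-3): L=3.9119, (cx,cy)=(0.4780,0.8783)
solve A·x = −loads:
  F[0-1] = -2780.0809 N (compression)
  F[0-2] = -2125.8325 N (compression)
  F[1-2] = +3057.6914 N (tension)
  F[1-3] = -2942.9311 N (compression)
  F[2-3] = -1295.2801 N (compression)
  Rx@0 = +3549.4400 N
  Ry@0 = +2387.9261 N
  Ry@2 = -1523.0261 N

-2125.832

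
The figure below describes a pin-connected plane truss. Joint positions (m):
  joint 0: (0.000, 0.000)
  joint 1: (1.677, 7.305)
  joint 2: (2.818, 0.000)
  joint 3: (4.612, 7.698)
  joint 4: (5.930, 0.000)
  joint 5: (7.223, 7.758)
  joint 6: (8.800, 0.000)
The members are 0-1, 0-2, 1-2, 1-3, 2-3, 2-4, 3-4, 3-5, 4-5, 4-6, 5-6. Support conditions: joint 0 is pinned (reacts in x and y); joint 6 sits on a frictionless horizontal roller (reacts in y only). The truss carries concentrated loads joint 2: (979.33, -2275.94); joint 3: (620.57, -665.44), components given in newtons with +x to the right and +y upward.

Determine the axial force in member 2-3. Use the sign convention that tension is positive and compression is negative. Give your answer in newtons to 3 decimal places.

N=7 nodes, M=11 members, R=3 reactions → 2N=14, M+R=14
member 0 (0-1): L=7.4950, (cx,cy)=(0.2237,0.9746)
member 1 (0-2): L=2.8180, (cx,cy)=(1.0000,0.0000)
member 2 (1-2): L=7.3936, (cx,cy)=(0.1543,-0.9880)
member 3 (1-3): L=2.9612, (cx,cy)=(0.9912,0.1327)
member 4 (2-3): L=7.9043, (cx,cy)=(0.2270,0.9739)
member 5 (2-4): L=3.1120, (cx,cy)=(1.0000,0.0000)
member 6 (3-4): L=7.8100, (cx,cy)=(0.1688,-0.9857)
member 7 (3-5): L=2.6117, (cx,cy)=(0.9997,0.0230)
member 8 (4-5): L=7.8650, (cx,cy)=(0.1644,0.9864)
member 9 (4-6): L=2.8700, (cx,cy)=(1.0000,0.0000)
member 10 (5-6): L=7.9167, (cx,cy)=(0.1992,-0.9800)
solve A·x = −loads:
  F[0-1] = -1355.3146 N (compression)
  F[0-2] = +1903.1496 N (tension)
  F[1-2] = +1269.3243 N (tension)
  F[1-3] = -503.5906 N (compression)
  F[2-3] = +1049.2030 N (tension)
  F[2-4] = +881.5728 N (tension)
  F[3-4] = -1658.0355 N (compression)
  F[3-5] = -601.9254 N (compression)
  F[4-5] = +1656.7978 N (tension)
  F[4-6] = +329.3907 N (tension)
  F[5-6] = -1653.5662 N (compression)
  Rx@0 = -1599.9000 N
  Ry@0 = +1320.9532 N
  Ry@6 = +1620.4268 N

1049.203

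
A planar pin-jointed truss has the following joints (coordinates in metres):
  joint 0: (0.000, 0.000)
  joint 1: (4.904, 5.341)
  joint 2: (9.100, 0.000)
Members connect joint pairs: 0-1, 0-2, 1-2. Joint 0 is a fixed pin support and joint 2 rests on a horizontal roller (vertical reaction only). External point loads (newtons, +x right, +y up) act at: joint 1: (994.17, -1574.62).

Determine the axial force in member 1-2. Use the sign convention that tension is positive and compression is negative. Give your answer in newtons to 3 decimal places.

N=3 nodes, M=3 members, R=3 reactions → 2N=6, M+R=6
member 0 (0-1): L=7.2509, (cx,cy)=(0.6763,0.7366)
member 1 (0-2): L=9.1000, (cx,cy)=(1.0000,0.0000)
member 2 (1-2): L=6.7921, (cx,cy)=(0.6178,-0.7864)
solve A·x = −loads:
  F[0-1] = -193.5304 N (compression)
  F[0-2] = +1125.0605 N (tension)
  F[1-2] = -1821.1462 N (compression)
  Rx@0 = -994.1700 N
  Ry@0 = +142.5542 N
  Ry@2 = +1432.0658 N

-1821.146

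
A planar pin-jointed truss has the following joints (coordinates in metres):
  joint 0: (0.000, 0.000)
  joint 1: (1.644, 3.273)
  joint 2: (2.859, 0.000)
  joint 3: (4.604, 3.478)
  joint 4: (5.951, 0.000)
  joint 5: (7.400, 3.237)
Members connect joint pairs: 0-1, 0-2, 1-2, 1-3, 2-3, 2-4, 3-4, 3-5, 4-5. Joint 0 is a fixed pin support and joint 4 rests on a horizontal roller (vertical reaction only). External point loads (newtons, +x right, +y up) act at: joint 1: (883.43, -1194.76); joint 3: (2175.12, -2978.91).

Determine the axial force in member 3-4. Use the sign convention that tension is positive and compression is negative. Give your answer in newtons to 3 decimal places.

-4709.673

N=6 nodes, M=9 members, R=3 reactions → 2N=12, M+R=12
member 0 (0-1): L=3.6627, (cx,cy)=(0.4489,0.8936)
member 1 (0-2): L=2.8590, (cx,cy)=(1.0000,0.0000)
member 2 (1-2): L=3.4912, (cx,cy)=(0.3480,-0.9375)
member 3 (1-3): L=2.9671, (cx,cy)=(0.9976,0.0691)
member 4 (2-3): L=3.8912, (cx,cy)=(0.4484,0.8938)
member 5 (2-4): L=3.0920, (cx,cy)=(1.0000,0.0000)
member 6 (3-4): L=3.7297, (cx,cy)=(0.3612,-0.9325)
member 7 (3-5): L=2.8064, (cx,cy)=(0.9963,-0.0859)
member 8 (4-5): L=3.5465, (cx,cy)=(0.4086,0.9127)
solve A·x = −loads:
  F[0-1] = +244.1043 N (tension)
  F[0-2] = +2948.9836 N (tension)
  F[1-2] = -1525.0636 N (compression)
  F[1-3] = -243.7025 N (compression)
  F[2-3] = +1599.5923 N (tension)
  F[2-4] = +1700.9083 N (tension)
  F[3-4] = -4709.6735 N (compression)
  F[3-5] = +0.0000 N (tension)
  F[4-5] = -0.0000 N (compression)
  Rx@0 = -3058.5500 N
  Ry@0 = -218.1332 N
  Ry@4 = +4391.8032 N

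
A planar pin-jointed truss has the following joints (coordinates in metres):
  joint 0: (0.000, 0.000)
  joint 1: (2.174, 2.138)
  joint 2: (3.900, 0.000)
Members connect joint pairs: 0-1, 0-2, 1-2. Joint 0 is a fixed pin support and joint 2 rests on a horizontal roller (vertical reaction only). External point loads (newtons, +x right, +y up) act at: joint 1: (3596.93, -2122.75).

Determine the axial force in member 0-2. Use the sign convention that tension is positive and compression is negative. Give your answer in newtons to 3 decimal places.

2547.144

N=3 nodes, M=3 members, R=3 reactions → 2N=6, M+R=6
member 0 (0-1): L=3.0492, (cx,cy)=(0.7130,0.7012)
member 1 (0-2): L=3.9000, (cx,cy)=(1.0000,0.0000)
member 2 (1-2): L=2.7477, (cx,cy)=(0.6282,-0.7781)
solve A·x = −loads:
  F[0-1] = +1472.3811 N (tension)
  F[0-2] = +2547.1437 N (tension)
  F[1-2] = -4054.9881 N (compression)
  Rx@0 = -3596.9300 N
  Ry@0 = -1032.4025 N
  Ry@2 = +3155.1525 N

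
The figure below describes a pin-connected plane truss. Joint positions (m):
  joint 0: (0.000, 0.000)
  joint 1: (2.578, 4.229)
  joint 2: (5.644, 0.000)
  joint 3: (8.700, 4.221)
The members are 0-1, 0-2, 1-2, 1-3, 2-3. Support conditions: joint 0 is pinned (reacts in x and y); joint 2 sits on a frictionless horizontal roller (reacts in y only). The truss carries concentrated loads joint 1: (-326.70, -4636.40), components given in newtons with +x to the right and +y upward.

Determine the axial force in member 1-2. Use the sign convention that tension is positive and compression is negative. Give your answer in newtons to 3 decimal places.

N=4 nodes, M=5 members, R=3 reactions → 2N=8, M+R=8
member 0 (0-1): L=4.9528, (cx,cy)=(0.5205,0.8539)
member 1 (0-2): L=5.6440, (cx,cy)=(1.0000,0.0000)
member 2 (1-2): L=5.2235, (cx,cy)=(0.5870,-0.8096)
member 3 (1-3): L=6.1220, (cx,cy)=(1.0000,-0.0013)
member 4 (2-3): L=5.2111, (cx,cy)=(0.5864,0.8100)
solve A·x = −loads:
  F[0-1] = -3236.4187 N (compression)
  F[0-2] = +1357.8899 N (tension)
  F[1-2] = -2313.4109 N (compression)
  F[1-3] = -0.0000 N (tension)
  F[2-3] = +0.0000 N (tension)
  Rx@0 = +326.7000 N
  Ry@0 = +2763.4332 N
  Ry@2 = +1872.9668 N

-2313.411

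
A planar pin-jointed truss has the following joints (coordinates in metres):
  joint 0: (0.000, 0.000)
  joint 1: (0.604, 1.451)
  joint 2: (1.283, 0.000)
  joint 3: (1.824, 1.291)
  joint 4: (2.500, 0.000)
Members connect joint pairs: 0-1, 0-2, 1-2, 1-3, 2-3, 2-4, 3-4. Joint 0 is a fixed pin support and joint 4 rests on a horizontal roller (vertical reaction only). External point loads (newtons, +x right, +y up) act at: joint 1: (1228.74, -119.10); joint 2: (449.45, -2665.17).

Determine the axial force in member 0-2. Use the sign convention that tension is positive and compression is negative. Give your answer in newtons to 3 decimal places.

1958.989

N=5 nodes, M=7 members, R=3 reactions → 2N=10, M+R=10
member 0 (0-1): L=1.5717, (cx,cy)=(0.3843,0.9232)
member 1 (0-2): L=1.2830, (cx,cy)=(1.0000,0.0000)
member 2 (1-2): L=1.6020, (cx,cy)=(0.4238,-0.9057)
member 3 (1-3): L=1.2304, (cx,cy)=(0.9915,-0.1300)
member 4 (2-3): L=1.3998, (cx,cy)=(0.3865,0.9223)
member 5 (2-4): L=1.2170, (cx,cy)=(1.0000,0.0000)
member 6 (3-4): L=1.4573, (cx,cy)=(0.4639,-0.8859)
solve A·x = −loads:
  F[0-1] = -730.6794 N (compression)
  F[0-2] = +1958.9894 N (tension)
  F[1-2] = +886.2455 N (tension)
  F[1-3] = -1901.3106 N (compression)
  F[2-3] = +2019.3859 N (tension)
  F[2-4] = +1104.6921 N (tension)
  F[3-4] = -2381.4241 N (compression)
  Rx@0 = -1678.1900 N
  Ry@0 = +674.5695 N
  Ry@4 = +2109.7005 N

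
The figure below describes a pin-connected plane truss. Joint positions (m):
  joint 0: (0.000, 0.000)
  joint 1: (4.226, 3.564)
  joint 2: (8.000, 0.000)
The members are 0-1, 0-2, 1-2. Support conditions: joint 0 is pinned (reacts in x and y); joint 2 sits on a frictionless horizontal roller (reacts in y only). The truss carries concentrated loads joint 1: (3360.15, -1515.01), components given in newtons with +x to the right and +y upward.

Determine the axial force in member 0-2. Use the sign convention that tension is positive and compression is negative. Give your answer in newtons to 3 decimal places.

N=3 nodes, M=3 members, R=3 reactions → 2N=6, M+R=6
member 0 (0-1): L=5.5282, (cx,cy)=(0.7644,0.6447)
member 1 (0-2): L=8.0000, (cx,cy)=(1.0000,0.0000)
member 2 (1-2): L=5.1909, (cx,cy)=(0.7270,-0.6866)
solve A·x = −loads:
  F[0-1] = +1213.3548 N (tension)
  F[0-2] = +2432.6108 N (tension)
  F[1-2] = -3345.8865 N (compression)
  Rx@0 = -3360.1500 N
  Ry@0 = -782.2409 N
  Ry@2 = +2297.2509 N

2432.611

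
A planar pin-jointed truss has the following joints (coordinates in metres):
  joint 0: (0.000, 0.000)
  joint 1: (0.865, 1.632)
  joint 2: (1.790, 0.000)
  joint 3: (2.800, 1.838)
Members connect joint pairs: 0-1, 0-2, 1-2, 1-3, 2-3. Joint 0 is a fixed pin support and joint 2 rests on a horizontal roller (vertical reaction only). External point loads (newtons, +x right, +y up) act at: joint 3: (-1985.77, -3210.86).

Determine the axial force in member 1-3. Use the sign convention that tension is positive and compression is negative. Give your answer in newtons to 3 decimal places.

-236.453

N=4 nodes, M=5 members, R=3 reactions → 2N=8, M+R=8
member 0 (0-1): L=1.8471, (cx,cy)=(0.4683,0.8836)
member 1 (0-2): L=1.7900, (cx,cy)=(1.0000,0.0000)
member 2 (1-2): L=1.8759, (cx,cy)=(0.4931,-0.8700)
member 3 (1-3): L=1.9459, (cx,cy)=(0.9944,0.1059)
member 4 (2-3): L=2.0972, (cx,cy)=(0.4816,0.8764)
solve A·x = −loads:
  F[0-1] = -257.2597 N (compression)
  F[0-2] = -1865.2926 N (compression)
  F[1-2] = +232.5052 N (tension)
  F[1-3] = -236.4529 N (compression)
  F[2-3] = -3635.1431 N (compression)
  Rx@0 = +1985.7700 N
  Ry@0 = +227.3054 N
  Ry@2 = +2983.5546 N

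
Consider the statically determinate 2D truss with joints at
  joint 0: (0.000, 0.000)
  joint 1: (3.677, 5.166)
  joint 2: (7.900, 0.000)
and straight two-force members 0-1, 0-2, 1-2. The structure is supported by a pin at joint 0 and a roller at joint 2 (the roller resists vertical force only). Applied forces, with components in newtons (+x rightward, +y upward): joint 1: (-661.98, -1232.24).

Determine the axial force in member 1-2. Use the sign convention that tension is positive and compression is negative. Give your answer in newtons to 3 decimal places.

N=3 nodes, M=3 members, R=3 reactions → 2N=6, M+R=6
member 0 (0-1): L=6.3410, (cx,cy)=(0.5799,0.8147)
member 1 (0-2): L=7.9000, (cx,cy)=(1.0000,0.0000)
member 2 (1-2): L=6.6724, (cx,cy)=(0.6329,-0.7742)
solve A·x = −loads:
  F[0-1] = -1339.8606 N (compression)
  F[0-2] = +114.9782 N (tension)
  F[1-2] = -181.6679 N (compression)
  Rx@0 = +661.9800 N
  Ry@0 = +1091.5871 N
  Ry@2 = +140.6529 N

-181.668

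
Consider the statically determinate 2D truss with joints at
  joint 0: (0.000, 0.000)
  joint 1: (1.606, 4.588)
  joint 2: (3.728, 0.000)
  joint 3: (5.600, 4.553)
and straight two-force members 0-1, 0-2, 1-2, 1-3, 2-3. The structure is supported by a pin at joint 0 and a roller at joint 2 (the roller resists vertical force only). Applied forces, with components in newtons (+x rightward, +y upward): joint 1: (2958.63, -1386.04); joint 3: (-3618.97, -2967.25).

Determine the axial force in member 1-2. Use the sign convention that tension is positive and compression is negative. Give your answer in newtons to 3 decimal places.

-1418.483

N=4 nodes, M=5 members, R=3 reactions → 2N=8, M+R=8
member 0 (0-1): L=4.8610, (cx,cy)=(0.3304,0.9438)
member 1 (0-2): L=3.7280, (cx,cy)=(1.0000,0.0000)
member 2 (1-2): L=5.0550, (cx,cy)=(0.4198,-0.9076)
member 3 (1-3): L=3.9942, (cx,cy)=(1.0000,-0.0088)
member 4 (2-3): L=4.9228, (cx,cy)=(0.3803,0.9249)
solve A·x = −loads:
  F[0-1] = -82.2646 N (compression)
  F[0-2] = -633.1608 N (compression)
  F[1-2] = -1418.4827 N (compression)
  F[1-3] = -2390.4422 N (compression)
  F[2-3] = -3230.9174 N (compression)
  Rx@0 = +660.3400 N
  Ry@0 = +77.6451 N
  Ry@2 = +4275.6449 N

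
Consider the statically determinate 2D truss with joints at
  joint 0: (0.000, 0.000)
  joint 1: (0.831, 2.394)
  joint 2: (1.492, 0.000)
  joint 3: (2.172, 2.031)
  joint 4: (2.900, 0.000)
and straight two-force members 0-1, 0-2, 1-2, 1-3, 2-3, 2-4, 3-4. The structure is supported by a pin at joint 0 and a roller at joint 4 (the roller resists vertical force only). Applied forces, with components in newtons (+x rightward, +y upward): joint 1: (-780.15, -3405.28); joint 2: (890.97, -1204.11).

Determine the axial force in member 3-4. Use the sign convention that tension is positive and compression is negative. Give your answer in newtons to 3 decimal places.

-1010.519

N=5 nodes, M=7 members, R=3 reactions → 2N=10, M+R=10
member 0 (0-1): L=2.5341, (cx,cy)=(0.3279,0.9447)
member 1 (0-2): L=1.4920, (cx,cy)=(1.0000,0.0000)
member 2 (1-2): L=2.4836, (cx,cy)=(0.2661,-0.9639)
member 3 (1-3): L=1.3893, (cx,cy)=(0.9653,-0.2613)
member 4 (2-3): L=2.1418, (cx,cy)=(0.3175,0.9483)
member 5 (2-4): L=1.4080, (cx,cy)=(1.0000,0.0000)
member 6 (3-4): L=2.1575, (cx,cy)=(0.3374,-0.9414)
solve A·x = −loads:
  F[0-1] = -3872.2538 N (compression)
  F[0-2] = +1380.6236 N (tension)
  F[1-2] = +432.1180 N (tension)
  F[1-3] = -626.4228 N (compression)
  F[2-3] = +830.5483 N (tension)
  F[2-4] = +340.9719 N (tension)
  F[3-4] = -1010.5190 N (compression)
  Rx@0 = -110.8200 N
  Ry@0 = +3658.1346 N
  Ry@4 = +951.2554 N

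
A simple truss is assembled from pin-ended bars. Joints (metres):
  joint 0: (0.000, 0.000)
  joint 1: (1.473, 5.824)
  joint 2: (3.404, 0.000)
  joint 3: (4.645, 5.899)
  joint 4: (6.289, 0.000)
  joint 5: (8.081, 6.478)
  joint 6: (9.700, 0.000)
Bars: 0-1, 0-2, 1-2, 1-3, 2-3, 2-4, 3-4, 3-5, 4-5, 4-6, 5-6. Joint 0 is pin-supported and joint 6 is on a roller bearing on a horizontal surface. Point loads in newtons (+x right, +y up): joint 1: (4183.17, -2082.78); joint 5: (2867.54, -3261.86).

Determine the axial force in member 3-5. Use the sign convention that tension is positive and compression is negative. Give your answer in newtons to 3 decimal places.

N=7 nodes, M=11 members, R=3 reactions → 2N=14, M+R=14
member 0 (0-1): L=6.0074, (cx,cy)=(0.2452,0.9695)
member 1 (0-2): L=3.4040, (cx,cy)=(1.0000,0.0000)
member 2 (1-2): L=6.1358, (cx,cy)=(0.3147,-0.9492)
member 3 (1-3): L=3.1729, (cx,cy)=(0.9997,0.0236)
member 4 (2-3): L=6.0281, (cx,cy)=(0.2059,0.9786)
member 5 (2-4): L=2.8850, (cx,cy)=(1.0000,0.0000)
member 6 (3-4): L=6.1238, (cx,cy)=(0.2685,-0.9633)
member 7 (3-5): L=3.4844, (cx,cy)=(0.9861,0.1662)
member 8 (4-5): L=6.7213, (cx,cy)=(0.2666,0.9638)
member 9 (4-6): L=3.4110, (cx,cy)=(1.0000,0.0000)
member 10 (5-6): L=6.6772, (cx,cy)=(0.2425,-0.9702)
solve A·x = −loads:
  F[0-1] = +2182.3658 N (tension)
  F[0-2] = +6515.5981 N (tension)
  F[1-2] = -4479.0437 N (compression)
  F[1-3] = -2239.0764 N (compression)
  F[2-3] = +4344.5123 N (tension)
  F[2-4] = +4211.5932 N (tension)
  F[3-4] = -4387.5896 N (compression)
  F[3-5] = -168.5003 N (compression)
  F[4-5] = +4385.2572 N (tension)
  F[4-6] = +1864.5204 N (tension)
  F[5-6] = -7689.8489 N (compression)
  Rx@0 = -7050.7100 N
  Ry@0 = -2115.7447 N
  Ry@6 = +7460.3847 N

-168.500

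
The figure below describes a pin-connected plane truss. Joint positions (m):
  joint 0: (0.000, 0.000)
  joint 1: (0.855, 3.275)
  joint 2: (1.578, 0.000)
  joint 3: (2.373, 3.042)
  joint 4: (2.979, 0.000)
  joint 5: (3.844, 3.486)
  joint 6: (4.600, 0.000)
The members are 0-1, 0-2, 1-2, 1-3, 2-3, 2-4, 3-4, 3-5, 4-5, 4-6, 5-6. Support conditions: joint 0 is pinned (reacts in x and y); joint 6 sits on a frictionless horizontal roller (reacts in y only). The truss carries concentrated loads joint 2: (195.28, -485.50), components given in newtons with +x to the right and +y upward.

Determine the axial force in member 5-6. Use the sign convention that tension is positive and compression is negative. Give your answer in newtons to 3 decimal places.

-170.419

N=7 nodes, M=11 members, R=3 reactions → 2N=14, M+R=14
member 0 (0-1): L=3.3848, (cx,cy)=(0.2526,0.9676)
member 1 (0-2): L=1.5780, (cx,cy)=(1.0000,0.0000)
member 2 (1-2): L=3.3539, (cx,cy)=(0.2156,-0.9765)
member 3 (1-3): L=1.5358, (cx,cy)=(0.9884,-0.1517)
member 4 (2-3): L=3.1442, (cx,cy)=(0.2528,0.9675)
member 5 (2-4): L=1.4010, (cx,cy)=(1.0000,0.0000)
member 6 (3-4): L=3.1018, (cx,cy)=(0.1954,-0.9807)
member 7 (3-5): L=1.5365, (cx,cy)=(0.9573,0.2890)
member 8 (4-5): L=3.5917, (cx,cy)=(0.2408,0.9706)
member 9 (4-6): L=1.6210, (cx,cy)=(1.0000,0.0000)
member 10 (5-6): L=3.5670, (cx,cy)=(0.2119,-0.9773)
solve A·x = −loads:
  F[0-1] = -329.6426 N (compression)
  F[0-2] = +278.5485 N (tension)
  F[1-2] = +351.6363 N (tension)
  F[1-3] = -160.9346 N (compression)
  F[2-3] = +146.9050 N (tension)
  F[2-4] = +121.9269 N (tension)
  F[3-4] = -195.5849 N (compression)
  F[3-5] = -87.4453 N (compression)
  F[4-5] = +197.6327 N (tension)
  F[4-6] = +36.1188 N (tension)
  F[5-6] = -170.4191 N (compression)
  Rx@0 = -195.2800 N
  Ry@0 = +318.9524 N
  Ry@6 = +166.5476 N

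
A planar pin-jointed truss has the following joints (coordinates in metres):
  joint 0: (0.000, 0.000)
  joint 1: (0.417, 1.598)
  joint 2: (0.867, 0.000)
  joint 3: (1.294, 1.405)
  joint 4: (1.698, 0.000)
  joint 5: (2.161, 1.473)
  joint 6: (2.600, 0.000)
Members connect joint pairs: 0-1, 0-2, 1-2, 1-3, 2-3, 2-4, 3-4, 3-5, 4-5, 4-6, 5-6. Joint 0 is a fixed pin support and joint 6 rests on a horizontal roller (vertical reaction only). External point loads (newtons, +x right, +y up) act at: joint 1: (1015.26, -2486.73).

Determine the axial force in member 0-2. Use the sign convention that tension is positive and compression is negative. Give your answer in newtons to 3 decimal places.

N=7 nodes, M=11 members, R=3 reactions → 2N=14, M+R=14
member 0 (0-1): L=1.6515, (cx,cy)=(0.2525,0.9676)
member 1 (0-2): L=0.8670, (cx,cy)=(1.0000,0.0000)
member 2 (1-2): L=1.6602, (cx,cy)=(0.2711,-0.9626)
member 3 (1-3): L=0.8980, (cx,cy)=(0.9766,-0.2149)
member 4 (2-3): L=1.4685, (cx,cy)=(0.2908,0.9568)
member 5 (2-4): L=0.8310, (cx,cy)=(1.0000,0.0000)
member 6 (3-4): L=1.4619, (cx,cy)=(0.2763,-0.9611)
member 7 (3-5): L=0.8697, (cx,cy)=(0.9969,0.0782)
member 8 (4-5): L=1.5441, (cx,cy)=(0.2999,0.9540)
member 9 (4-6): L=0.9020, (cx,cy)=(1.0000,0.0000)
member 10 (5-6): L=1.5370, (cx,cy)=(0.2856,-0.9583)
solve A·x = −loads:
  F[0-1] = -1512.9241 N (compression)
  F[0-2] = +1397.2671 N (tension)
  F[1-2] = -792.2523 N (compression)
  F[1-3] = -1210.8157 N (compression)
  F[2-3] = +797.0328 N (tension)
  F[2-4] = +950.7565 N (tension)
  F[3-4] = -1116.6794 N (compression)
  F[3-5] = -644.1377 N (compression)
  F[4-5] = +1124.9608 N (tension)
  F[4-6] = +304.8346 N (tension)
  F[5-6] = -1067.2865 N (compression)
  Rx@0 = -1015.2600 N
  Ry@0 = +1463.9024 N
  Ry@6 = +1022.8276 N

1397.267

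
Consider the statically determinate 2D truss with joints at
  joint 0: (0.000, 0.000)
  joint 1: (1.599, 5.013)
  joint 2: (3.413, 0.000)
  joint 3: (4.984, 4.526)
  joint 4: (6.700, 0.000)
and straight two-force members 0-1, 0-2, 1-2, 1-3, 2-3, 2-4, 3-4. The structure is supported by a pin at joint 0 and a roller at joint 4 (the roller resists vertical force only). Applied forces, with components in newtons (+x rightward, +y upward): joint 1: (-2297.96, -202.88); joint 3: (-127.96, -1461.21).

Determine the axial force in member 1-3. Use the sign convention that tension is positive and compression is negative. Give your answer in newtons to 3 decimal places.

N=5 nodes, M=7 members, R=3 reactions → 2N=10, M+R=10
member 0 (0-1): L=5.2618, (cx,cy)=(0.3039,0.9527)
member 1 (0-2): L=3.4130, (cx,cy)=(1.0000,0.0000)
member 2 (1-2): L=5.3311, (cx,cy)=(0.3403,-0.9403)
member 3 (1-3): L=3.4199, (cx,cy)=(0.9898,-0.1424)
member 4 (2-3): L=4.7909, (cx,cy)=(0.3279,0.9447)
member 5 (2-4): L=3.2870, (cx,cy)=(1.0000,0.0000)
member 6 (3-4): L=4.8404, (cx,cy)=(0.3545,-0.9350)
solve A·x = −loads:
  F[0-1] = -2450.3822 N (compression)
  F[0-2] = -1681.2831 N (compression)
  F[1-2] = +2140.6742 N (tension)
  F[1-3] = +833.4167 N (tension)
  F[2-3] = -2130.7519 N (compression)
  F[2-4] = -254.1809 N (compression)
  F[3-4] = +716.9777 N (tension)
  Rx@0 = +2425.9200 N
  Ry@0 = +2334.4997 N
  Ry@4 = -670.4097 N

833.417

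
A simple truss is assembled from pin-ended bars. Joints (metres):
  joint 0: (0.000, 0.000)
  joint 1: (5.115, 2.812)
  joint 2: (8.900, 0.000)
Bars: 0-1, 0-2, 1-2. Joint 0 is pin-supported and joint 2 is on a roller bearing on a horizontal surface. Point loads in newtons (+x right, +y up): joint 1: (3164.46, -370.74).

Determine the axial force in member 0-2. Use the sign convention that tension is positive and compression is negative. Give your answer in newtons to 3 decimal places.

1632.582

N=3 nodes, M=3 members, R=3 reactions → 2N=6, M+R=6
member 0 (0-1): L=5.8370, (cx,cy)=(0.8763,0.4818)
member 1 (0-2): L=8.9000, (cx,cy)=(1.0000,0.0000)
member 2 (1-2): L=4.7152, (cx,cy)=(0.8027,-0.5964)
solve A·x = −loads:
  F[0-1] = +1748.1078 N (tension)
  F[0-2] = +1632.5821 N (tension)
  F[1-2] = -2033.8257 N (compression)
  Rx@0 = -3164.4600 N
  Ry@0 = -842.1585 N
  Ry@2 = +1212.8985 N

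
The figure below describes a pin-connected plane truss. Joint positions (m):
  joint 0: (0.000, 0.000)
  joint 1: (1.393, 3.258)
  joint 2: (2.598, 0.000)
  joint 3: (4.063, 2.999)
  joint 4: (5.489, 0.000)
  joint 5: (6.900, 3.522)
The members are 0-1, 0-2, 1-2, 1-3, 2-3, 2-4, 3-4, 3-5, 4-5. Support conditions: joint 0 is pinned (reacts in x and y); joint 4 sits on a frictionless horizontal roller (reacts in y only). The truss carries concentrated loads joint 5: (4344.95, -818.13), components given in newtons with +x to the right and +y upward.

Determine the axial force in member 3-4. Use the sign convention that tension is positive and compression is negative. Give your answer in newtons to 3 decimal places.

N=6 nodes, M=9 members, R=3 reactions → 2N=12, M+R=12
member 0 (0-1): L=3.5433, (cx,cy)=(0.3931,0.9195)
member 1 (0-2): L=2.5980, (cx,cy)=(1.0000,0.0000)
member 2 (1-2): L=3.4737, (cx,cy)=(0.3469,-0.9379)
member 3 (1-3): L=2.6825, (cx,cy)=(0.9953,-0.0966)
member 4 (2-3): L=3.3377, (cx,cy)=(0.4389,0.8985)
member 5 (2-4): L=2.8910, (cx,cy)=(1.0000,0.0000)
member 6 (3-4): L=3.3208, (cx,cy)=(0.4294,-0.9031)
member 7 (3-5): L=2.8848, (cx,cy)=(0.9834,0.1813)
member 8 (4-5): L=3.7941, (cx,cy)=(0.3719,0.9283)
solve A·x = −loads:
  F[0-1] = +3260.7893 N (tension)
  F[0-2] = +3063.0172 N (tension)
  F[1-2] = -3453.2118 N (compression)
  F[1-3] = +2491.4657 N (tension)
  F[2-3] = +3604.5626 N (tension)
  F[2-4] = +282.9905 N (tension)
  F[3-4] = -2290.0164 N (compression)
  F[3-5] = +5130.3526 N (tension)
  F[4-5] = -1883.3137 N (compression)
  Rx@0 = -4344.9500 N
  Ry@0 = -2998.2320 N
  Ry@4 = +3816.3620 N

-2290.016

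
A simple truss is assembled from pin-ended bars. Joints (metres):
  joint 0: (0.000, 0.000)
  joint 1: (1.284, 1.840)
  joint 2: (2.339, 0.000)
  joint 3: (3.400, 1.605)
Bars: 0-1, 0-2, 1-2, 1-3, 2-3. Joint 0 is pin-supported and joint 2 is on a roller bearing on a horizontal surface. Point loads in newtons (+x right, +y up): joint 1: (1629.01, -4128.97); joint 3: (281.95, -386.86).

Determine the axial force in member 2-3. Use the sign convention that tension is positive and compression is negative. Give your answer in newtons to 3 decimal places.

-397.061

N=4 nodes, M=5 members, R=3 reactions → 2N=8, M+R=8
member 0 (0-1): L=2.2437, (cx,cy)=(0.5723,0.8201)
member 1 (0-2): L=2.3390, (cx,cy)=(1.0000,0.0000)
member 2 (1-2): L=2.1210, (cx,cy)=(0.4974,-0.8675)
member 3 (1-3): L=2.1290, (cx,cy)=(0.9939,-0.1104)
member 4 (2-3): L=1.9240, (cx,cy)=(0.5515,0.8342)
solve A·x = −loads:
  F[0-1] = -258.4257 N (compression)
  F[0-2] = +2058.8480 N (tension)
  F[1-2] = -4579.3621 N (compression)
  F[1-3] = +503.9919 N (tension)
  F[2-3] = -397.0609 N (compression)
  Rx@0 = -1910.9600 N
  Ry@0 = +211.9268 N
  Ry@2 = +4303.9032 N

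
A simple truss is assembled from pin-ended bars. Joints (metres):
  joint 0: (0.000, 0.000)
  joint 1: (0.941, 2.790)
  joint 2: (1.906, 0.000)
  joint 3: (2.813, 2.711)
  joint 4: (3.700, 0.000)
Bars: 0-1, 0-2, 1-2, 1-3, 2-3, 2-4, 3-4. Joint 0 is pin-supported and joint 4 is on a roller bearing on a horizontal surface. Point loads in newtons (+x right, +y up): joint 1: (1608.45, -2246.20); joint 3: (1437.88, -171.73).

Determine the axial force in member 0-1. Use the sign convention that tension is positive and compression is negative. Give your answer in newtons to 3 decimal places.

N=5 nodes, M=7 members, R=3 reactions → 2N=10, M+R=10
member 0 (0-1): L=2.9444, (cx,cy)=(0.3196,0.9476)
member 1 (0-2): L=1.9060, (cx,cy)=(1.0000,0.0000)
member 2 (1-2): L=2.9522, (cx,cy)=(0.3269,-0.9451)
member 3 (1-3): L=1.8737, (cx,cy)=(0.9991,-0.0422)
member 4 (2-3): L=2.8587, (cx,cy)=(0.3173,0.9483)
member 5 (2-4): L=1.7940, (cx,cy)=(1.0000,0.0000)
member 6 (3-4): L=2.8524, (cx,cy)=(0.3110,-0.9504)
solve A·x = −loads:
  F[0-1] = +580.7477 N (tension)
  F[0-2] = +2860.7300 N (tension)
  F[1-2] = -2938.3957 N (compression)
  F[1-3] = -462.7649 N (compression)
  F[2-3] = +2928.2751 N (tension)
  F[2-4] = +971.1591 N (tension)
  F[3-4] = -3123.0574 N (compression)
  Rx@0 = -3046.3300 N
  Ry@0 = -550.2913 N
  Ry@4 = +2968.2213 N

580.748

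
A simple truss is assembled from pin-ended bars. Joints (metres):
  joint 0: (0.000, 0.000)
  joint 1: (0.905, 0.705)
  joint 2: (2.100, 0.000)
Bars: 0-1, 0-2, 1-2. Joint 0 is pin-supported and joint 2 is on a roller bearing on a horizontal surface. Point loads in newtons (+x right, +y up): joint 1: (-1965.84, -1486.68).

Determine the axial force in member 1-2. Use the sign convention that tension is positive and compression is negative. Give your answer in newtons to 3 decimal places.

37.928

N=3 nodes, M=3 members, R=3 reactions → 2N=6, M+R=6
member 0 (0-1): L=1.1472, (cx,cy)=(0.7889,0.6145)
member 1 (0-2): L=2.1000, (cx,cy)=(1.0000,0.0000)
member 2 (1-2): L=1.3875, (cx,cy)=(0.8613,-0.5081)
solve A·x = −loads:
  F[0-1] = -2450.5202 N (compression)
  F[0-2] = -32.6672 N (compression)
  F[1-2] = +37.9285 N (tension)
  Rx@0 = +1965.8400 N
  Ry@0 = +1505.9523 N
  Ry@2 = -19.2723 N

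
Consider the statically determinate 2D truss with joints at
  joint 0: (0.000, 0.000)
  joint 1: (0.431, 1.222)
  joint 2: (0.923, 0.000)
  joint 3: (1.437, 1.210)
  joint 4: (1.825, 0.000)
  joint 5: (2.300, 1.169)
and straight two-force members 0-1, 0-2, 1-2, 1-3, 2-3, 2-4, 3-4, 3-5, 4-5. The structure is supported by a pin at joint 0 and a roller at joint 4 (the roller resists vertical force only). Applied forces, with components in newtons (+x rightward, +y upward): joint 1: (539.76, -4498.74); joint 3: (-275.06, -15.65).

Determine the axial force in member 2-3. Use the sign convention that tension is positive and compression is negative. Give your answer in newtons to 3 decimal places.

N=6 nodes, M=9 members, R=3 reactions → 2N=12, M+R=12
member 0 (0-1): L=1.2958, (cx,cy)=(0.3326,0.9431)
member 1 (0-2): L=0.9230, (cx,cy)=(1.0000,0.0000)
member 2 (1-2): L=1.3173, (cx,cy)=(0.3735,-0.9276)
member 3 (1-3): L=1.0061, (cx,cy)=(0.9999,-0.0119)
member 4 (2-3): L=1.3146, (cx,cy)=(0.3910,0.9204)
member 5 (2-4): L=0.9020, (cx,cy)=(1.0000,0.0000)
member 6 (3-4): L=1.2707, (cx,cy)=(0.3053,-0.9522)
member 7 (3-5): L=0.8640, (cx,cy)=(0.9989,-0.0475)
member 8 (4-5): L=1.2618, (cx,cy)=(0.3764,0.9264)
solve A·x = −loads:
  F[0-1] = -3457.4374 N (compression)
  F[0-2] = +1414.7068 N (tension)
  F[1-2] = -1319.3585 N (compression)
  F[1-3] = -1197.0929 N (compression)
  F[2-3] = +1329.7329 N (tension)
  F[2-4] = +402.0494 N (tension)
  F[3-4] = -1316.6976 N (compression)
  F[3-5] = +0.0000 N (tension)
  F[4-5] = -0.0000 N (compression)
  Rx@0 = -264.7000 N
  Ry@0 = +3260.5762 N
  Ry@4 = +1253.8138 N

1329.733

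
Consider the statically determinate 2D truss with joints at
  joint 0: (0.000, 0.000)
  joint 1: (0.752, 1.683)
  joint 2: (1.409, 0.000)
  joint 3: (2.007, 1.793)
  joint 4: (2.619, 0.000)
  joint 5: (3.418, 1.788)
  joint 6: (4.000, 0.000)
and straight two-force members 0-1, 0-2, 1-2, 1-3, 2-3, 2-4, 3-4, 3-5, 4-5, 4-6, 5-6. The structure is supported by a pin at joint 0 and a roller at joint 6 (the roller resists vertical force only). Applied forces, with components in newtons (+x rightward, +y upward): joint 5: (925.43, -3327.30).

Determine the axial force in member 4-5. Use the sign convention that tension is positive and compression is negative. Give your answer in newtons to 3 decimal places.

N=7 nodes, M=11 members, R=3 reactions → 2N=14, M+R=14
member 0 (0-1): L=1.8434, (cx,cy)=(0.4079,0.9130)
member 1 (0-2): L=1.4090, (cx,cy)=(1.0000,0.0000)
member 2 (1-2): L=1.8067, (cx,cy)=(0.3636,-0.9315)
member 3 (1-3): L=1.2598, (cx,cy)=(0.9962,0.0873)
member 4 (2-3): L=1.8901, (cx,cy)=(0.3164,0.9486)
member 5 (2-4): L=1.2100, (cx,cy)=(1.0000,0.0000)
member 6 (3-4): L=1.8946, (cx,cy)=(0.3230,-0.9464)
member 7 (3-5): L=1.4110, (cx,cy)=(1.0000,-0.0035)
member 8 (4-5): L=1.9584, (cx,cy)=(0.4080,0.9130)
member 9 (4-6): L=1.3810, (cx,cy)=(1.0000,0.0000)
member 10 (5-6): L=1.8803, (cx,cy)=(0.3095,-0.9509)
solve A·x = −loads:
  F[0-1] = -77.1682 N (compression)
  F[0-2] = +956.9108 N (tension)
  F[1-2] = +70.2667 N (tension)
  F[1-3] = -57.2518 N (compression)
  F[2-3] = -69.0006 N (compression)
  F[2-4] = +1004.2940 N (tension)
  F[3-4] = +74.8319 N (tension)
  F[3-5] = -103.0374 N (compression)
  F[4-5] = -77.5695 N (compression)
  F[4-6] = +1060.1140 N (tension)
  F[5-6] = -3425.0374 N (compression)
  Rx@0 = -925.4300 N
  Ry@0 = +70.4549 N
  Ry@6 = +3256.8451 N

-77.569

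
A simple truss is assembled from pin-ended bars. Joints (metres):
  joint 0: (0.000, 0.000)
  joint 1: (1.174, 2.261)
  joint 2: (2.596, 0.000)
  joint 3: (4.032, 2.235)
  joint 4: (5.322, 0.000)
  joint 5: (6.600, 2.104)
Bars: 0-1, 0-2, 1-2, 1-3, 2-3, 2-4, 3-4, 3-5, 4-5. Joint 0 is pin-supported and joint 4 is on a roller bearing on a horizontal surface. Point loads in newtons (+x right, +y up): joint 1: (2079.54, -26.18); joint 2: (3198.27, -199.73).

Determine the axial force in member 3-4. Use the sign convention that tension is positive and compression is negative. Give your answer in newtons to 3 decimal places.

N=6 nodes, M=9 members, R=3 reactions → 2N=12, M+R=12
member 0 (0-1): L=2.5476, (cx,cy)=(0.4608,0.8875)
member 1 (0-2): L=2.5960, (cx,cy)=(1.0000,0.0000)
member 2 (1-2): L=2.6710, (cx,cy)=(0.5324,-0.8465)
member 3 (1-3): L=2.8581, (cx,cy)=(1.0000,-0.0091)
member 4 (2-3): L=2.6566, (cx,cy)=(0.5405,0.8413)
member 5 (2-4): L=2.7260, (cx,cy)=(1.0000,0.0000)
member 6 (3-4): L=2.5806, (cx,cy)=(0.4999,-0.8661)
member 7 (3-5): L=2.5713, (cx,cy)=(0.9987,-0.0509)
member 8 (4-5): L=2.4617, (cx,cy)=(0.5191,0.8547)
solve A·x = −loads:
  F[0-1] = +857.2047 N (tension)
  F[0-2] = +4882.7919 N (tension)
  F[1-2] = -916.7836 N (compression)
  F[1-3] = -1196.4884 N (compression)
  F[2-3] = +1159.8404 N (tension)
  F[2-4] = +569.4892 N (tension)
  F[3-4] = -1139.2286 N (compression)
  F[3-5] = -0.0000 N (tension)
  F[4-5] = +0.0000 N (tension)
  Rx@0 = -5277.8100 N
  Ry@0 = -760.7631 N
  Ry@4 = +986.6731 N

-1139.229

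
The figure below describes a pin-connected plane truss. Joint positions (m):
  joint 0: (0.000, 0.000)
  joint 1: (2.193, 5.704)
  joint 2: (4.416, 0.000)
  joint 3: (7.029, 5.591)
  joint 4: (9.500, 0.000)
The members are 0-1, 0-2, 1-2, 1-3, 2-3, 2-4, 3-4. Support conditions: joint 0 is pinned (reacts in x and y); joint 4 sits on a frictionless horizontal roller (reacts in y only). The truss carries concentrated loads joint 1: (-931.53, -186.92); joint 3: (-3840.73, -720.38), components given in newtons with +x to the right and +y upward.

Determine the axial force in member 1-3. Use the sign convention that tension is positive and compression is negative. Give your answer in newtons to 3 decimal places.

-1448.555

N=5 nodes, M=7 members, R=3 reactions → 2N=10, M+R=10
member 0 (0-1): L=6.1110, (cx,cy)=(0.3589,0.9334)
member 1 (0-2): L=4.4160, (cx,cy)=(1.0000,0.0000)
member 2 (1-2): L=6.1219, (cx,cy)=(0.3631,-0.9317)
member 3 (1-3): L=4.8373, (cx,cy)=(0.9997,-0.0234)
member 4 (2-3): L=6.1715, (cx,cy)=(0.4234,0.9059)
member 5 (2-4): L=5.0840, (cx,cy)=(1.0000,0.0000)
member 6 (3-4): L=6.1127, (cx,cy)=(0.4042,-0.9147)
solve A·x = −loads:
  F[0-1] = -3375.6734 N (compression)
  F[0-2] = -3560.8711 N (compression)
  F[1-2] = +3217.3592 N (tension)
  F[1-3] = -1448.5549 N (compression)
  F[2-3] = -3308.9777 N (compression)
  F[2-4] = -991.5496 N (compression)
  F[3-4] = +2452.8722 N (tension)
  Rx@0 = +4772.2600 N
  Ry@0 = +3150.8265 N
  Ry@4 = -2243.5265 N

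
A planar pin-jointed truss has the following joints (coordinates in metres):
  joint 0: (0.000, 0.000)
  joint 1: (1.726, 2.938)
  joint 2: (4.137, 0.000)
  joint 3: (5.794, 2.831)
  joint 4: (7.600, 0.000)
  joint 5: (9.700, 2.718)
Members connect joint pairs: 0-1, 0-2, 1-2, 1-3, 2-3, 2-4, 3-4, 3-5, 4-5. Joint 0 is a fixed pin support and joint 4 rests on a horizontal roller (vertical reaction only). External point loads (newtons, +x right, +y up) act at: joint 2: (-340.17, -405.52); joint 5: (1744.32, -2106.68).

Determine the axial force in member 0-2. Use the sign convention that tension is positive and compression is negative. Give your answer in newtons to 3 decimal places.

804.248

N=6 nodes, M=9 members, R=3 reactions → 2N=12, M+R=12
member 0 (0-1): L=3.4075, (cx,cy)=(0.5065,0.8622)
member 1 (0-2): L=4.1370, (cx,cy)=(1.0000,0.0000)
member 2 (1-2): L=3.8006, (cx,cy)=(0.6344,-0.7730)
member 3 (1-3): L=4.0694, (cx,cy)=(0.9997,-0.0263)
member 4 (2-3): L=3.2803, (cx,cy)=(0.5051,0.8630)
member 5 (2-4): L=3.4630, (cx,cy)=(1.0000,0.0000)
member 6 (3-4): L=3.3580, (cx,cy)=(0.5378,-0.8431)
member 7 (3-5): L=3.9076, (cx,cy)=(0.9996,-0.0289)
member 8 (4-5): L=3.4348, (cx,cy)=(0.6114,0.7913)
solve A·x = −loads:
  F[0-1] = +1184.3307 N (tension)
  F[0-2] = +804.2478 N (tension)
  F[1-2] = -1370.9803 N (compression)
  F[1-3] = +1470.1179 N (tension)
  F[2-3] = +1697.8752 N (tension)
  F[2-4] = -582.9550 N (compression)
  F[3-4] = -1805.4384 N (compression)
  F[3-5] = +3299.6547 N (tension)
  F[4-5] = -2541.6427 N (compression)
  Rx@0 = -1404.1500 N
  Ry@0 = -1021.1545 N
  Ry@4 = +3533.3545 N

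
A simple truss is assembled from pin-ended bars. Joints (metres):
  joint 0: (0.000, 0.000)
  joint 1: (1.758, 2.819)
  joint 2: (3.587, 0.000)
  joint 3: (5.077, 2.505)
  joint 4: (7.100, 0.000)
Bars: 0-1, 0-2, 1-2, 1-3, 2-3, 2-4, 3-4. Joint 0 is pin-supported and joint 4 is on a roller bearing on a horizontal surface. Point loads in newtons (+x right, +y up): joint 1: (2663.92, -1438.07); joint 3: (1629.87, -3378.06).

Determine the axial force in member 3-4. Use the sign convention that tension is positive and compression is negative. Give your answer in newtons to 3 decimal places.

N=5 nodes, M=7 members, R=3 reactions → 2N=10, M+R=10
member 0 (0-1): L=3.3222, (cx,cy)=(0.5292,0.8485)
member 1 (0-2): L=3.5870, (cx,cy)=(1.0000,0.0000)
member 2 (1-2): L=3.3604, (cx,cy)=(0.5443,-0.8389)
member 3 (1-3): L=3.3338, (cx,cy)=(0.9956,-0.0942)
member 4 (2-3): L=2.9146, (cx,cy)=(0.5112,0.8595)
member 5 (2-4): L=3.5130, (cx,cy)=(1.0000,0.0000)
member 6 (3-4): L=3.2199, (cx,cy)=(0.6283,-0.7780)
solve A·x = −loads:
  F[0-1] = -485.2796 N (compression)
  F[0-2] = +4550.5805 N (tension)
  F[1-2] = -952.4703 N (compression)
  F[1-3] = -2413.0199 N (compression)
  F[2-3] = +929.6901 N (tension)
  F[2-4] = +3556.8939 N (tension)
  F[3-4] = -5661.2611 N (compression)
  Rx@0 = -4293.7900 N
  Ry@0 = +411.7705 N
  Ry@4 = +4404.3595 N

-5661.261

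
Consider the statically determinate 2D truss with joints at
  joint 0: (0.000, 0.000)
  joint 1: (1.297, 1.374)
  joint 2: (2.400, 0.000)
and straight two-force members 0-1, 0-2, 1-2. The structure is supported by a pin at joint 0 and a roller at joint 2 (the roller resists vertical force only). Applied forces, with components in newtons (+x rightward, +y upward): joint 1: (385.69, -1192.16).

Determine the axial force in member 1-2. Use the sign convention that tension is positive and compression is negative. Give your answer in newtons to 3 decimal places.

N=3 nodes, M=3 members, R=3 reactions → 2N=6, M+R=6
member 0 (0-1): L=1.8895, (cx,cy)=(0.6864,0.7272)
member 1 (0-2): L=2.4000, (cx,cy)=(1.0000,0.0000)
member 2 (1-2): L=1.7620, (cx,cy)=(0.6260,-0.7798)
solve A·x = −loads:
  F[0-1] = -449.7995 N (compression)
  F[0-2] = +694.4490 N (tension)
  F[1-2] = -1109.3271 N (compression)
  Rx@0 = -385.6900 N
  Ry@0 = +327.0893 N
  Ry@2 = +865.0707 N

-1109.327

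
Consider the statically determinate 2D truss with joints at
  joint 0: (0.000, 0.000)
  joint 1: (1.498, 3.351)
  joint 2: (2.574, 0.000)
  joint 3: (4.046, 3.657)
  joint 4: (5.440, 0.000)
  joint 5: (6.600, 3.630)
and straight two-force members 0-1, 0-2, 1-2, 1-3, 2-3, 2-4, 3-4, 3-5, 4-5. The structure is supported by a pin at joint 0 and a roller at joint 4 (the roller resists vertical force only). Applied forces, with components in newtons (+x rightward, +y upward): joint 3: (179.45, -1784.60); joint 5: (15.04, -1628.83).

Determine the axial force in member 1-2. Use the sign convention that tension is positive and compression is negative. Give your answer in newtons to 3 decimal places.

N=6 nodes, M=9 members, R=3 reactions → 2N=12, M+R=12
member 0 (0-1): L=3.6706, (cx,cy)=(0.4081,0.9129)
member 1 (0-2): L=2.5740, (cx,cy)=(1.0000,0.0000)
member 2 (1-2): L=3.5195, (cx,cy)=(0.3057,-0.9521)
member 3 (1-3): L=2.5663, (cx,cy)=(0.9929,0.1192)
member 4 (2-3): L=3.9421, (cx,cy)=(0.3734,0.9277)
member 5 (2-4): L=2.8660, (cx,cy)=(1.0000,0.0000)
member 6 (3-4): L=3.9137, (cx,cy)=(0.3562,-0.9344)
member 7 (3-5): L=2.5541, (cx,cy)=(0.9999,-0.0106)
member 8 (4-5): L=3.8108, (cx,cy)=(0.3044,0.9525)
solve A·x = −loads:
  F[0-1] = +22.6633 N (tension)
  F[0-2] = +185.2409 N (tension)
  F[1-2] = -19.8004 N (compression)
  F[1-3] = +15.4125 N (tension)
  F[2-3] = +20.3223 N (tension)
  F[2-4] = +171.5990 N (tension)
  F[3-4] = -1938.0393 N (compression)
  F[3-5] = +533.7744 N (tension)
  F[4-5] = -1704.0516 N (compression)
  Rx@0 = -194.4900 N
  Ry@0 = -20.6901 N
  Ry@4 = +3434.1201 N

-19.800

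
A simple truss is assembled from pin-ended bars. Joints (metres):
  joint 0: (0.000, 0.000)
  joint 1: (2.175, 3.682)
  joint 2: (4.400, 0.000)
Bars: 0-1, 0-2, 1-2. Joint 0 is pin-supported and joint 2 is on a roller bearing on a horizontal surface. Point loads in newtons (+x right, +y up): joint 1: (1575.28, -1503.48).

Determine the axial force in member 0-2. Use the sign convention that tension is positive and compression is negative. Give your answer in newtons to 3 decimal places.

1245.698

N=3 nodes, M=3 members, R=3 reactions → 2N=6, M+R=6
member 0 (0-1): L=4.2764, (cx,cy)=(0.5086,0.8610)
member 1 (0-2): L=4.4000, (cx,cy)=(1.0000,0.0000)
member 2 (1-2): L=4.3021, (cx,cy)=(0.5172,-0.8559)
solve A·x = −loads:
  F[0-1] = +648.0137 N (tension)
  F[0-2] = +1245.6981 N (tension)
  F[1-2] = -2408.5718 N (compression)
  Rx@0 = -1575.2800 N
  Ry@0 = -557.9404 N
  Ry@2 = +2061.4204 N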